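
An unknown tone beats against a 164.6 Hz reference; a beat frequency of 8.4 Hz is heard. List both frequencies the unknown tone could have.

|f − 164.6| = 8.4, so f = 164.6 ± 8.4.

156.2 Hz or 173 Hz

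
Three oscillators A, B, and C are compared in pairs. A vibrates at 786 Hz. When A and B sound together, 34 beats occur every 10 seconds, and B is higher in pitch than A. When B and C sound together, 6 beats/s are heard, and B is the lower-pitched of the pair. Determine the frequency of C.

A–B: Beat frequency = 34/10 = 3.4 Hz.
B is above A, so f_B = 786 + 3.4 = 789.4 Hz.
C is above B, so f_C = 789.4 + 6 = 795.4 Hz.

795.4 Hz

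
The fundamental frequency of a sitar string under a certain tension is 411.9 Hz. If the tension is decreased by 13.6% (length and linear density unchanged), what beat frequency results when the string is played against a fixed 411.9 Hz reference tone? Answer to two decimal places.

For a string, f ∝ √T, so the new frequency is 411.9·√0.864 = 382.8676 Hz.
f_beat = |382.8676 − 411.9| = 29.03 Hz.

29.03 Hz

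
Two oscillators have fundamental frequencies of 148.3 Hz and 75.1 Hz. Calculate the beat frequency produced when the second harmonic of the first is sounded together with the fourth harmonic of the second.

3.8 Hz

Second harmonic of the first: 2·148.3 = 296.6 Hz.
Fourth harmonic of the second: 4·75.1 = 300.4 Hz.
f_beat = |296.6 − 300.4| = 3.8 Hz.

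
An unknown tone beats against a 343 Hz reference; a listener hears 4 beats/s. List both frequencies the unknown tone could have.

339 Hz or 347 Hz

|f − 343| = 4, so f = 343 ± 4.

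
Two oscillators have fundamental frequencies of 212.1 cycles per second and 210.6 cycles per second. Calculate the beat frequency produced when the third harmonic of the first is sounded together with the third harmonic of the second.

4.5 Hz

Third harmonic of the first: 3·212.1 = 636.3 Hz.
Third harmonic of the second: 3·210.6 = 631.8 Hz.
f_beat = |636.3 − 631.8| = 4.5 Hz.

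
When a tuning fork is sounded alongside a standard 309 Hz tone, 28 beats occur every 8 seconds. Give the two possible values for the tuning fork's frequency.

305.5 Hz or 312.5 Hz

Beat frequency = 28/8 = 3.5 Hz.
|f − 309| = 3.5, so f = 309 ± 3.5.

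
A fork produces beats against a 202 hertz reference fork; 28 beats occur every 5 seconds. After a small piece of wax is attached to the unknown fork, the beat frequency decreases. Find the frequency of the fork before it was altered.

Beat frequency = 28/5 = 5.6 Hz.
|f − 202| = 5.6, so the fork was at either 196.4 Hz or 207.6 Hz.
Loading a fork with wax lowers its frequency; the adjustment lowers the fork's frequency.
The beat rate fell, so the adjustment moved the fork toward 202 Hz — it must have started above the reference.

207.6 Hz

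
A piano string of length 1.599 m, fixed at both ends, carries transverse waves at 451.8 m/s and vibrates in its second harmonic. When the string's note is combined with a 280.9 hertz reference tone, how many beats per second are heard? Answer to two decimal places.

1.65 Hz

For a string fixed at both ends, f_n = n·v/(2L) = 2·451.8/(2·1.599) = 282.5516 Hz.
f_beat = |282.5516 − 280.9| = 1.65 Hz.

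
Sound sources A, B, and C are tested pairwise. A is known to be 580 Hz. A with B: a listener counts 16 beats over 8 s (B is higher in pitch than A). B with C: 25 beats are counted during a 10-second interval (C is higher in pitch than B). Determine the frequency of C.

584.5 Hz

A–B: Beat frequency = 16/8 = 2 Hz.
B is above A, so f_B = 580 + 2 = 582 Hz.
B–C: Beat frequency = 25/10 = 2.5 Hz.
C is above B, so f_C = 582 + 2.5 = 584.5 Hz.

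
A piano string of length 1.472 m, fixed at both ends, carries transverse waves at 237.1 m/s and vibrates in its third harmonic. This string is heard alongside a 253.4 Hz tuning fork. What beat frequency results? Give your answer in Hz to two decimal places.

11.79 Hz

For a string fixed at both ends, f_n = n·v/(2L) = 3·237.1/(2·1.472) = 241.6101 Hz.
f_beat = |241.6101 − 253.4| = 11.79 Hz.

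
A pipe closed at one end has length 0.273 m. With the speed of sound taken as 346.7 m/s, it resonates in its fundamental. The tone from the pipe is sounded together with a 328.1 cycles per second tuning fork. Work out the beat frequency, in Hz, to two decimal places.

10.61 Hz

Closed pipe (odd harmonics): f_n = n·v/(4L) = 1·346.7/(4·0.273) = 317.4908 Hz.
f_beat = |317.4908 − 328.1| = 10.61 Hz.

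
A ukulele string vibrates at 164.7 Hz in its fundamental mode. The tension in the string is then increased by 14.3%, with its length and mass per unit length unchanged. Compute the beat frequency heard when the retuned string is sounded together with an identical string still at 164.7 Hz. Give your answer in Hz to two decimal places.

For a string, f ∝ √T, so the new frequency is 164.7·√1.143 = 176.0827 Hz.
f_beat = |176.0827 − 164.7| = 11.38 Hz.

11.38 Hz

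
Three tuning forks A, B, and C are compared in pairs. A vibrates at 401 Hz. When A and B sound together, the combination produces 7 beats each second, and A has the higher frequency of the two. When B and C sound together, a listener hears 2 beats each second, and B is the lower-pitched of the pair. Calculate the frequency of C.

B is below A, so f_B = 401 − 7 = 394 Hz.
C is above B, so f_C = 394 + 2 = 396 Hz.

396 Hz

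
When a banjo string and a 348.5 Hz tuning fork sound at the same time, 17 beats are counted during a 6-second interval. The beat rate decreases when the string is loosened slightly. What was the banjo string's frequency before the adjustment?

351.3333 Hz

Beat frequency = 17/6 = 2.8333 Hz.
|f − 348.5| = 2.8333, so the banjo string was at either 345.6667 Hz or 351.3333 Hz.
Reducing tension lowers a string's frequency; the adjustment lowers the banjo string's frequency.
The beat rate fell, so the adjustment moved the banjo string toward 348.5 Hz — it must have started above the reference.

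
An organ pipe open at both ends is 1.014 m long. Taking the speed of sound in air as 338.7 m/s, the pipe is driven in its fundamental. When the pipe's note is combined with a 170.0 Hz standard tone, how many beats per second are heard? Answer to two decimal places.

2.99 Hz

Open pipe: f_n = n·v/(2L) = 1·338.7/(2·1.014) = 167.0118 Hz.
f_beat = |167.0118 − 170.0| = 2.99 Hz.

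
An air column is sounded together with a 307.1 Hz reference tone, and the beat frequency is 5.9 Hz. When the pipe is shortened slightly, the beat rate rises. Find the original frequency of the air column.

|f − 307.1| = 5.9, so the air column was at either 301.2 Hz or 313 Hz.
A shorter pipe has a higher fundamental; the adjustment raises the air column's frequency.
The beat rate rose, so the adjustment moved the air column further from 307.1 Hz — it was already above the reference.

313 Hz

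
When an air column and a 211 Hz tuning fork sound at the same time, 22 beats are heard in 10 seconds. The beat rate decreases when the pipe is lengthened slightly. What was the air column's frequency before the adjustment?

213.2 Hz

Beat frequency = 22/10 = 2.2 Hz.
|f − 211| = 2.2, so the air column was at either 208.8 Hz or 213.2 Hz.
A longer pipe has a lower fundamental; the adjustment lowers the air column's frequency.
The beat rate fell, so the adjustment moved the air column toward 211 Hz — it must have started above the reference.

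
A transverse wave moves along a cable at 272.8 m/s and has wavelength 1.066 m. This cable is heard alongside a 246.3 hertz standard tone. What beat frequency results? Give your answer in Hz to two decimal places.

9.61 Hz

Source frequency f = v/λ = 272.8/1.066 = 255.9099 Hz.
f_beat = |255.9099 − 246.3| = 9.61 Hz.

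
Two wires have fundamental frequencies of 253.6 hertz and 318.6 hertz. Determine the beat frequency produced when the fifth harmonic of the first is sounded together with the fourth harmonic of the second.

6.4 Hz

Fifth harmonic of the first: 5·253.6 = 1268.0 Hz.
Fourth harmonic of the second: 4·318.6 = 1274.4 Hz.
f_beat = |1268.0 − 1274.4| = 6.4 Hz.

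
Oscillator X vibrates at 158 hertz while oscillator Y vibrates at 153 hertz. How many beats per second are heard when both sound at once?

5 Hz

Beats arise from superposition of two nearby frequencies; the beat rate is |f₁ − f₂|.
|158 − 153| = 5 Hz.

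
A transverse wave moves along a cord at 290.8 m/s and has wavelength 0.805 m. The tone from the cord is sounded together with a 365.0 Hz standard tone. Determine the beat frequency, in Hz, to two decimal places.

3.76 Hz

Source frequency f = v/λ = 290.8/0.805 = 361.2422 Hz.
f_beat = |361.2422 − 365.0| = 3.76 Hz.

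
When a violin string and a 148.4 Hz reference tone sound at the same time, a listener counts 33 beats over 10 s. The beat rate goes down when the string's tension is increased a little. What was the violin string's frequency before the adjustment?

145.1 Hz

Beat frequency = 33/10 = 3.3 Hz.
|f − 148.4| = 3.3, so the violin string was at either 145.1 Hz or 151.7 Hz.
Higher tension means higher frequency; the adjustment raises the violin string's frequency.
The beat rate fell, so the adjustment moved the violin string toward 148.4 Hz — it must have started below the reference.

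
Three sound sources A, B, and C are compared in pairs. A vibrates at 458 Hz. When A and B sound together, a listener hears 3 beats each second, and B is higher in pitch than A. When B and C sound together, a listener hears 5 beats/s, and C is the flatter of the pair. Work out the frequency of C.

456 Hz

B is above A, so f_B = 458 + 3 = 461 Hz.
C is below B, so f_C = 461 − 5 = 456 Hz.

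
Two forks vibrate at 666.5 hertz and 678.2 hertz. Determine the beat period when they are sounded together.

0.085 s

f_beat = |666.5 − 678.2| = 11.7 Hz.
Beat period T = 1 / f_beat = 1 / 11.7 s.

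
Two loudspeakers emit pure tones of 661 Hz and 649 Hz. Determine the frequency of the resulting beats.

12 Hz

The beat frequency equals the magnitude of the frequency difference.
|661 − 649| = 12 Hz.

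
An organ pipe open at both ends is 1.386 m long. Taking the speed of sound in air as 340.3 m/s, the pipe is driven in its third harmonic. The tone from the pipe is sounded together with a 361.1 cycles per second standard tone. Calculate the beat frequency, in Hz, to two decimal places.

7.19 Hz

Open pipe: f_n = n·v/(2L) = 3·340.3/(2·1.386) = 368.2900 Hz.
f_beat = |368.2900 − 361.1| = 7.19 Hz.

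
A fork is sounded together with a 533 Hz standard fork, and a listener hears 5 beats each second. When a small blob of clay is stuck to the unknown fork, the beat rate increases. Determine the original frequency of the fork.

528 Hz

|f − 533| = 5, so the fork was at either 528 Hz or 538 Hz.
Adding mass to a fork lowers its frequency; the adjustment lowers the fork's frequency.
The beat rate rose, so the adjustment moved the fork further from 533 Hz — it was already below the reference.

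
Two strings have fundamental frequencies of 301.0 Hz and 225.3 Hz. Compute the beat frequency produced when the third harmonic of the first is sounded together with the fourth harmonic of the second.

1.8 Hz

Third harmonic of the first: 3·301.0 = 903.0 Hz.
Fourth harmonic of the second: 4·225.3 = 901.2 Hz.
f_beat = |903.0 − 901.2| = 1.8 Hz.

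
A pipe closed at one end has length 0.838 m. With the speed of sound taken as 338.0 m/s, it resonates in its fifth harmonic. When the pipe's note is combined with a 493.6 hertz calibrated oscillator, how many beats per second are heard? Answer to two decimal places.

10.58 Hz

Closed pipe (odd harmonics): f_n = n·v/(4L) = 5·338.0/(4·0.838) = 504.1766 Hz.
f_beat = |504.1766 − 493.6| = 10.58 Hz.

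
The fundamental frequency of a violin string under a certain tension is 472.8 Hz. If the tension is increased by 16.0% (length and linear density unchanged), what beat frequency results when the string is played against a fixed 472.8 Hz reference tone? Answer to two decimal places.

For a string, f ∝ √T, so the new frequency is 472.8·√1.160 = 509.2212 Hz.
f_beat = |509.2212 − 472.8| = 36.42 Hz.

36.42 Hz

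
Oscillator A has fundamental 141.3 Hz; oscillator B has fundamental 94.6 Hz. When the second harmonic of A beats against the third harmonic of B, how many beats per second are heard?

Second harmonic of the first: 2·141.3 = 282.6 Hz.
Third harmonic of the second: 3·94.6 = 283.8 Hz.
f_beat = |282.6 − 283.8| = 1.2 Hz.

1.2 Hz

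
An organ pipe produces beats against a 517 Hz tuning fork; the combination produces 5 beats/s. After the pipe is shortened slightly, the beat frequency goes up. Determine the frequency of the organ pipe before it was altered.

|f − 517| = 5, so the organ pipe was at either 512 Hz or 522 Hz.
A shorter pipe has a higher fundamental; the adjustment raises the organ pipe's frequency.
The beat rate rose, so the adjustment moved the organ pipe further from 517 Hz — it was already above the reference.

522 Hz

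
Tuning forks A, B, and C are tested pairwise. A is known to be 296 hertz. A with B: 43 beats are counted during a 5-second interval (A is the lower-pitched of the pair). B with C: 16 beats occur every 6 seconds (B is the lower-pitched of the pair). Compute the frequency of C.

A–B: Beat frequency = 43/5 = 8.6 Hz.
B is above A, so f_B = 296 + 8.6 = 304.6 Hz.
B–C: Beat frequency = 16/6 = 2.6667 Hz.
C is above B, so f_C = 304.6 + 2.6667 = 307.2667 Hz.

307.2667 Hz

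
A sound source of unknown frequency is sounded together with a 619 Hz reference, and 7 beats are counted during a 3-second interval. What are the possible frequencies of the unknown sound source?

Beat frequency = 7/3 = 2.3333 Hz.
|f − 619| = 2.3333, so f = 619 ± 2.3333.

616.6667 Hz or 621.3333 Hz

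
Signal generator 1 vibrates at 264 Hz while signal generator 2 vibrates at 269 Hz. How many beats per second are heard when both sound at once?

The beat frequency equals the magnitude of the frequency difference.
|264 − 269| = 5 Hz.

5 Hz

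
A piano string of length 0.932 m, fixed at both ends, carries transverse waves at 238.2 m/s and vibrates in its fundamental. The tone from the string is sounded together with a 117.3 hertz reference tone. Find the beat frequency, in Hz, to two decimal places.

For a string fixed at both ends, f_n = n·v/(2L) = 1·238.2/(2·0.932) = 127.7897 Hz.
f_beat = |127.7897 − 117.3| = 10.49 Hz.

10.49 Hz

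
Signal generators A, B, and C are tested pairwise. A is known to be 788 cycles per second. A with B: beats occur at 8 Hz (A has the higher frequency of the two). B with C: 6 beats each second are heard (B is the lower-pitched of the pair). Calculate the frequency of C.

B is below A, so f_B = 788 − 8 = 780 Hz.
C is above B, so f_C = 780 + 6 = 786 Hz.

786 Hz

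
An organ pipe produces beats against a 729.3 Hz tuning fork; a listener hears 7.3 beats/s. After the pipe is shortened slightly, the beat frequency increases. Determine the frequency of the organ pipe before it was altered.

736.6 Hz

|f − 729.3| = 7.3, so the organ pipe was at either 722 Hz or 736.6 Hz.
A shorter pipe has a higher fundamental; the adjustment raises the organ pipe's frequency.
The beat rate rose, so the adjustment moved the organ pipe further from 729.3 Hz — it was already above the reference.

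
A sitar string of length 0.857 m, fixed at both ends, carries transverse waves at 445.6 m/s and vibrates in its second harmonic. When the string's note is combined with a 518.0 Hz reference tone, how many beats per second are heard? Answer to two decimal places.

1.95 Hz

For a string fixed at both ends, f_n = n·v/(2L) = 2·445.6/(2·0.857) = 519.9533 Hz.
f_beat = |519.9533 − 518.0| = 1.95 Hz.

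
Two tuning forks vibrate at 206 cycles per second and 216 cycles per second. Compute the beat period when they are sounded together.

f_beat = |206 − 216| = 10 Hz.
Beat period T = 1 / f_beat = 1 / 10 s.

0.100 s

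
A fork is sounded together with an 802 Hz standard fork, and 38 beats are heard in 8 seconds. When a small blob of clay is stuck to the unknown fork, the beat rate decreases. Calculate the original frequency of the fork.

Beat frequency = 38/8 = 4.75 Hz.
|f − 802| = 4.75, so the fork was at either 797.25 Hz or 806.75 Hz.
Adding mass to a fork lowers its frequency; the adjustment lowers the fork's frequency.
The beat rate fell, so the adjustment moved the fork toward 802 Hz — it must have started above the reference.

806.75 Hz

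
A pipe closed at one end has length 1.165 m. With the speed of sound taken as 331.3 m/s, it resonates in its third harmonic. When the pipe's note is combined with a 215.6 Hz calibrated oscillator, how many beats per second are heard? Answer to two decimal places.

Closed pipe (odd harmonics): f_n = n·v/(4L) = 3·331.3/(4·1.165) = 213.2833 Hz.
f_beat = |213.2833 − 215.6| = 2.32 Hz.

2.32 Hz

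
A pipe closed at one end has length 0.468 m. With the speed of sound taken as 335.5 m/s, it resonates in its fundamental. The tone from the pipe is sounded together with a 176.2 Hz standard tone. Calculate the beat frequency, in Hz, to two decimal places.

3.02 Hz

Closed pipe (odd harmonics): f_n = n·v/(4L) = 1·335.5/(4·0.468) = 179.2201 Hz.
f_beat = |179.2201 − 176.2| = 3.02 Hz.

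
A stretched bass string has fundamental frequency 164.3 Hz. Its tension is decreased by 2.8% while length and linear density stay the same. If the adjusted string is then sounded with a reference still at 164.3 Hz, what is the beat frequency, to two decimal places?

For a string, f ∝ √T, so the new frequency is 164.3·√0.972 = 161.9835 Hz.
f_beat = |161.9835 − 164.3| = 2.32 Hz.

2.32 Hz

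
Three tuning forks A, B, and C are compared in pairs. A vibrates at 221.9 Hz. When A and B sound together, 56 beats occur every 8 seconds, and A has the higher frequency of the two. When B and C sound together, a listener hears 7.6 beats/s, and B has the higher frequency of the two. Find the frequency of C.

207.3 Hz

A–B: Beat frequency = 56/8 = 7 Hz.
B is below A, so f_B = 221.9 − 7 = 214.9 Hz.
C is below B, so f_C = 214.9 − 7.6 = 207.3 Hz.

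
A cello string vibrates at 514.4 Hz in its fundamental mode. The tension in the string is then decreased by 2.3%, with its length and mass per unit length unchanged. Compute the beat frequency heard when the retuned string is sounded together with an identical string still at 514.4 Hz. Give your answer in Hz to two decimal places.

For a string, f ∝ √T, so the new frequency is 514.4·√0.977 = 508.4500 Hz.
f_beat = |508.4500 − 514.4| = 5.95 Hz.

5.95 Hz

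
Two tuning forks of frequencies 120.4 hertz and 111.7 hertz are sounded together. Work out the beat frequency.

8.7 Hz

Beats arise from superposition of two nearby frequencies; the beat rate is |f₁ − f₂|.
|120.4 − 111.7| = 8.7 Hz.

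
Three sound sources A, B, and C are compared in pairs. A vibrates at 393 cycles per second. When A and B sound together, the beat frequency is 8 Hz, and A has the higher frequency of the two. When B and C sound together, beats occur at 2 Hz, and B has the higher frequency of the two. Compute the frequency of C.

B is below A, so f_B = 393 − 8 = 385 Hz.
C is below B, so f_C = 385 − 2 = 383 Hz.

383 Hz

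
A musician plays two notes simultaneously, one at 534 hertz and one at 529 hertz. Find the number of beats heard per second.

5 Hz

Beats arise from superposition of two nearby frequencies; the beat rate is |f₁ − f₂|.
|534 − 529| = 5 Hz.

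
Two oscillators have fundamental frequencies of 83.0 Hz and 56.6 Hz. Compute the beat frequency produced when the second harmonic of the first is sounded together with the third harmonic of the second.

Second harmonic of the first: 2·83.0 = 166.0 Hz.
Third harmonic of the second: 3·56.6 = 169.8 Hz.
f_beat = |166.0 − 169.8| = 3.8 Hz.

3.8 Hz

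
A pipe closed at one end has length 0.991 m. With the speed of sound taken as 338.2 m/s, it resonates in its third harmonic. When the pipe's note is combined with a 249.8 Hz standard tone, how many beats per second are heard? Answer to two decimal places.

6.15 Hz

Closed pipe (odd harmonics): f_n = n·v/(4L) = 3·338.2/(4·0.991) = 255.9536 Hz.
f_beat = |255.9536 − 249.8| = 6.15 Hz.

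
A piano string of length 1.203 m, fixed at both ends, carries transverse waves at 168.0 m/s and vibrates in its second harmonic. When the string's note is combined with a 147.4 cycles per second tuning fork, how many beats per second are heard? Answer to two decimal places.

7.75 Hz

For a string fixed at both ends, f_n = n·v/(2L) = 2·168.0/(2·1.203) = 139.6509 Hz.
f_beat = |139.6509 − 147.4| = 7.75 Hz.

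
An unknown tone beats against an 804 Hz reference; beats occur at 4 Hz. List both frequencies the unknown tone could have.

800 Hz or 808 Hz

|f − 804| = 4, so f = 804 ± 4.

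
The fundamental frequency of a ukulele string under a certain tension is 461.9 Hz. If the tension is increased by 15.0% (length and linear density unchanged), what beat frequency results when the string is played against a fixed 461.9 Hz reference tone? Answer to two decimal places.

33.43 Hz

For a string, f ∝ √T, so the new frequency is 461.9·√1.150 = 495.3326 Hz.
f_beat = |495.3326 − 461.9| = 33.43 Hz.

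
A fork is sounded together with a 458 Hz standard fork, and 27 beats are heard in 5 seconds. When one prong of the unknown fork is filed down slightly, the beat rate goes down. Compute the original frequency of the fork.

452.6 Hz

Beat frequency = 27/5 = 5.4 Hz.
|f − 458| = 5.4, so the fork was at either 452.6 Hz or 463.4 Hz.
Filing a prong removes mass and raises the fork's frequency; the adjustment raises the fork's frequency.
The beat rate fell, so the adjustment moved the fork toward 458 Hz — it must have started below the reference.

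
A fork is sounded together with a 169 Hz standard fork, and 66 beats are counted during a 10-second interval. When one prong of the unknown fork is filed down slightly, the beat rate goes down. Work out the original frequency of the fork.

162.4 Hz

Beat frequency = 66/10 = 6.6 Hz.
|f − 169| = 6.6, so the fork was at either 162.4 Hz or 175.6 Hz.
Filing a prong removes mass and raises the fork's frequency; the adjustment raises the fork's frequency.
The beat rate fell, so the adjustment moved the fork toward 169 Hz — it must have started below the reference.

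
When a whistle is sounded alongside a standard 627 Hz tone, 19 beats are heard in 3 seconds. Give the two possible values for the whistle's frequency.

620.6667 Hz or 633.3333 Hz

Beat frequency = 19/3 = 6.3333 Hz.
|f − 627| = 6.3333, so f = 627 ± 6.3333.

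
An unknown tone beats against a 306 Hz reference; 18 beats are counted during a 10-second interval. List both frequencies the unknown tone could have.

Beat frequency = 18/10 = 1.8 Hz.
|f − 306| = 1.8, so f = 306 ± 1.8.

304.2 Hz or 307.8 Hz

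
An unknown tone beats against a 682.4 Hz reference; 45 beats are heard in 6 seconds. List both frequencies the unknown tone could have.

674.9 Hz or 689.9 Hz

Beat frequency = 45/6 = 7.5 Hz.
|f − 682.4| = 7.5, so f = 682.4 ± 7.5.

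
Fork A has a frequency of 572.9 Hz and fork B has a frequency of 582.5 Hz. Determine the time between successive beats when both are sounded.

0.104 s

f_beat = |572.9 − 582.5| = 9.6 Hz.
Beat period T = 1 / f_beat = 1 / 9.6 s.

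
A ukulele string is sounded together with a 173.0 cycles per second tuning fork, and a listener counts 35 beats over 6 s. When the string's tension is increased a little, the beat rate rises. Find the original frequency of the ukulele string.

178.8333 Hz

Beat frequency = 35/6 = 5.8333 Hz.
|f − 173.0| = 5.8333, so the ukulele string was at either 167.1667 Hz or 178.8333 Hz.
Higher tension means higher frequency; the adjustment raises the ukulele string's frequency.
The beat rate rose, so the adjustment moved the ukulele string further from 173.0 Hz — it was already above the reference.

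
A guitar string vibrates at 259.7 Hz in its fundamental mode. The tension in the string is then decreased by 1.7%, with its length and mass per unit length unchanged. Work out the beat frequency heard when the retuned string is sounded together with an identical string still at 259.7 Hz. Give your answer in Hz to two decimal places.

2.22 Hz

For a string, f ∝ √T, so the new frequency is 259.7·√0.983 = 257.4831 Hz.
f_beat = |257.4831 − 259.7| = 2.22 Hz.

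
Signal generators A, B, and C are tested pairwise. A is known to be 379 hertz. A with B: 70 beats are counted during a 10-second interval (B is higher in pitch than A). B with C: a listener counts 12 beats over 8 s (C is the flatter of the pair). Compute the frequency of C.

384.5 Hz

A–B: Beat frequency = 70/10 = 7 Hz.
B is above A, so f_B = 379 + 7 = 386 Hz.
B–C: Beat frequency = 12/8 = 1.5 Hz.
C is below B, so f_C = 386 − 1.5 = 384.5 Hz.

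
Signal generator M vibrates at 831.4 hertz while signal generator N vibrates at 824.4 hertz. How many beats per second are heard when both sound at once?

f_beat = |f₁ − f₂|.
|831.4 − 824.4| = 7 Hz.

7 Hz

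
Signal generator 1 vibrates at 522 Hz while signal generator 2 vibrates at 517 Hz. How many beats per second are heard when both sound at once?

The beat frequency equals the magnitude of the frequency difference.
|522 − 517| = 5 Hz.

5 Hz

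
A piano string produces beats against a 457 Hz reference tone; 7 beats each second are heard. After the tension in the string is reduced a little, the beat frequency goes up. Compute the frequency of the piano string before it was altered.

|f − 457| = 7, so the piano string was at either 450 Hz or 464 Hz.
Lower tension means lower frequency; the adjustment lowers the piano string's frequency.
The beat rate rose, so the adjustment moved the piano string further from 457 Hz — it was already below the reference.

450 Hz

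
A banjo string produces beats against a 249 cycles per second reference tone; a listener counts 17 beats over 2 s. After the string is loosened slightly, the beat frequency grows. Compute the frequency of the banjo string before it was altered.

Beat frequency = 17/2 = 8.5 Hz.
|f − 249| = 8.5, so the banjo string was at either 240.5 Hz or 257.5 Hz.
Reducing tension lowers a string's frequency; the adjustment lowers the banjo string's frequency.
The beat rate rose, so the adjustment moved the banjo string further from 249 Hz — it was already below the reference.

240.5 Hz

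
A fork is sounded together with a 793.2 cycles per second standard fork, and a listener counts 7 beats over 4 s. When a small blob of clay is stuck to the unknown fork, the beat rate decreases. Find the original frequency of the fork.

Beat frequency = 7/4 = 1.75 Hz.
|f − 793.2| = 1.75, so the fork was at either 791.45 Hz or 794.95 Hz.
Adding mass to a fork lowers its frequency; the adjustment lowers the fork's frequency.
The beat rate fell, so the adjustment moved the fork toward 793.2 Hz — it must have started above the reference.

794.95 Hz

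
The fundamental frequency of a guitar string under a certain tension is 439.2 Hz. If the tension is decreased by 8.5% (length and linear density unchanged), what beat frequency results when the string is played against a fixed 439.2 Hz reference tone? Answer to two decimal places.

19.08 Hz

For a string, f ∝ √T, so the new frequency is 439.2·√0.915 = 420.1195 Hz.
f_beat = |420.1195 − 439.2| = 19.08 Hz.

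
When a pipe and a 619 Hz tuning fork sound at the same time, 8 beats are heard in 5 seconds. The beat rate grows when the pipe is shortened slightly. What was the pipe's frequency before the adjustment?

620.6 Hz

Beat frequency = 8/5 = 1.6 Hz.
|f − 619| = 1.6, so the pipe was at either 617.4 Hz or 620.6 Hz.
A shorter pipe has a higher fundamental; the adjustment raises the pipe's frequency.
The beat rate rose, so the adjustment moved the pipe further from 619 Hz — it was already above the reference.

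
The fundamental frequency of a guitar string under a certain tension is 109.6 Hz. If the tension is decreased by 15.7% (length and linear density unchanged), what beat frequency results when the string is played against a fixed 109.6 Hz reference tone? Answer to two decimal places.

8.97 Hz

For a string, f ∝ √T, so the new frequency is 109.6·√0.843 = 100.6293 Hz.
f_beat = |100.6293 − 109.6| = 8.97 Hz.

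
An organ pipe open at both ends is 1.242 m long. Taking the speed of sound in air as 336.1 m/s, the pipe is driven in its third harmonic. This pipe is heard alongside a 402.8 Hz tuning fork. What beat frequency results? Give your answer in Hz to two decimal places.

3.12 Hz

Open pipe: f_n = n·v/(2L) = 3·336.1/(2·1.242) = 405.9179 Hz.
f_beat = |405.9179 − 402.8| = 3.12 Hz.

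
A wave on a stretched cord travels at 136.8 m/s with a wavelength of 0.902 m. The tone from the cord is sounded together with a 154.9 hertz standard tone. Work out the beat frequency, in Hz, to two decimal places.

3.24 Hz

Source frequency f = v/λ = 136.8/0.902 = 151.6630 Hz.
f_beat = |151.6630 − 154.9| = 3.24 Hz.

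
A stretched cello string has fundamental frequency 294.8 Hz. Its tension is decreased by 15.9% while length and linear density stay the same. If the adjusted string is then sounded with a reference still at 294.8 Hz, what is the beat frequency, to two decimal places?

For a string, f ∝ √T, so the new frequency is 294.8·√0.841 = 270.3494 Hz.
f_beat = |270.3494 − 294.8| = 24.45 Hz.

24.45 Hz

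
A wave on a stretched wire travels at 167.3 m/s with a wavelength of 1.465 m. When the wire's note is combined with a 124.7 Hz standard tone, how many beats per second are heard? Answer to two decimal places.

Source frequency f = v/λ = 167.3/1.465 = 114.1980 Hz.
f_beat = |114.1980 − 124.7| = 10.50 Hz.

10.50 Hz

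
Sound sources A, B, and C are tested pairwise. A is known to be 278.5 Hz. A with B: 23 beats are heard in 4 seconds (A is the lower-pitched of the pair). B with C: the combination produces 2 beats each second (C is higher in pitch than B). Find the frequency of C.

286.25 Hz

A–B: Beat frequency = 23/4 = 5.75 Hz.
B is above A, so f_B = 278.5 + 5.75 = 284.25 Hz.
C is above B, so f_C = 284.25 + 2 = 286.25 Hz.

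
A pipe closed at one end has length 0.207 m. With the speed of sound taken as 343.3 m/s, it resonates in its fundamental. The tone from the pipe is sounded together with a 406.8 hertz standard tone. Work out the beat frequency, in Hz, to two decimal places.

Closed pipe (odd harmonics): f_n = n·v/(4L) = 1·343.3/(4·0.207) = 414.6135 Hz.
f_beat = |414.6135 − 406.8| = 7.81 Hz.

7.81 Hz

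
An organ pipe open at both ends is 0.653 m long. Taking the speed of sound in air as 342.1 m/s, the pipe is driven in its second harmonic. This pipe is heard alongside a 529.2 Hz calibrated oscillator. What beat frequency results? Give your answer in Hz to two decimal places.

5.31 Hz

Open pipe: f_n = n·v/(2L) = 2·342.1/(2·0.653) = 523.8897 Hz.
f_beat = |523.8897 − 529.2| = 5.31 Hz.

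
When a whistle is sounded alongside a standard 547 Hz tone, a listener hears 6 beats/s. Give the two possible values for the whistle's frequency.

541 Hz or 553 Hz

|f − 547| = 6, so f = 547 ± 6.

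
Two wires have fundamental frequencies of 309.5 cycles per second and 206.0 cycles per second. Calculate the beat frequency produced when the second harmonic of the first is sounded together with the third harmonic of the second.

1.0 Hz

Second harmonic of the first: 2·309.5 = 619.0 Hz.
Third harmonic of the second: 3·206.0 = 618.0 Hz.
f_beat = |619.0 − 618.0| = 1.0 Hz.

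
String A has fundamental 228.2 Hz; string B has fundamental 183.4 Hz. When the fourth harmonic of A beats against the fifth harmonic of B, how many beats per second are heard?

4.2 Hz

Fourth harmonic of the first: 4·228.2 = 912.8 Hz.
Fifth harmonic of the second: 5·183.4 = 917.0 Hz.
f_beat = |912.8 − 917.0| = 4.2 Hz.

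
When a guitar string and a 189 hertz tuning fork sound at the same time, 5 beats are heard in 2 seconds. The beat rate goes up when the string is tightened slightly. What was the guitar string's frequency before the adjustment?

191.5 Hz

Beat frequency = 5/2 = 2.5 Hz.
|f − 189| = 2.5, so the guitar string was at either 186.5 Hz or 191.5 Hz.
Increasing tension raises a string's frequency; the adjustment raises the guitar string's frequency.
The beat rate rose, so the adjustment moved the guitar string further from 189 Hz — it was already above the reference.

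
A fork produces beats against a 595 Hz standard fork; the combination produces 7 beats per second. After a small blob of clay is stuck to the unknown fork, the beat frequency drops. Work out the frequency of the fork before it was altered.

602 Hz

|f − 595| = 7, so the fork was at either 588 Hz or 602 Hz.
Adding mass to a fork lowers its frequency; the adjustment lowers the fork's frequency.
The beat rate fell, so the adjustment moved the fork toward 595 Hz — it must have started above the reference.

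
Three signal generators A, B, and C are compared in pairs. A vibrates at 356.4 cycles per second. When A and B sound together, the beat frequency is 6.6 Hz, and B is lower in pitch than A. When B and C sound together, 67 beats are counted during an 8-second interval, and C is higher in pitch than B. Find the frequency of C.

358.175 Hz

B is below A, so f_B = 356.4 − 6.6 = 349.8 Hz.
B–C: Beat frequency = 67/8 = 8.375 Hz.
C is above B, so f_C = 349.8 + 8.375 = 358.175 Hz.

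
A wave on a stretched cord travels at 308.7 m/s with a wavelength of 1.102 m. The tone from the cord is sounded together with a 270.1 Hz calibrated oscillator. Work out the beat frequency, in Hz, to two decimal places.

10.03 Hz

Source frequency f = v/λ = 308.7/1.102 = 280.1270 Hz.
f_beat = |280.1270 − 270.1| = 10.03 Hz.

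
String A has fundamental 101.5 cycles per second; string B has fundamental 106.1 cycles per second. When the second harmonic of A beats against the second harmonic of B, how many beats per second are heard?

9.2 Hz

Second harmonic of the first: 2·101.5 = 203.0 Hz.
Second harmonic of the second: 2·106.1 = 212.2 Hz.
f_beat = |203.0 − 212.2| = 9.2 Hz.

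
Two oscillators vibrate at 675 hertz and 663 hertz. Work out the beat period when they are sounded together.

f_beat = |675 − 663| = 12 Hz.
Beat period T = 1 / f_beat = 1 / 12 s.

0.083 s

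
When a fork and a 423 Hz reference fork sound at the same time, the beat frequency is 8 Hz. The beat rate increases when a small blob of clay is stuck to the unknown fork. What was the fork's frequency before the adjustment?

|f − 423| = 8, so the fork was at either 415 Hz or 431 Hz.
Adding mass to a fork lowers its frequency; the adjustment lowers the fork's frequency.
The beat rate rose, so the adjustment moved the fork further from 423 Hz — it was already below the reference.

415 Hz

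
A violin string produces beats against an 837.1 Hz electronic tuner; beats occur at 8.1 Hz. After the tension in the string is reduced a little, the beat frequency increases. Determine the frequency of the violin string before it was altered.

829 Hz

|f − 837.1| = 8.1, so the violin string was at either 829 Hz or 845.2 Hz.
Lower tension means lower frequency; the adjustment lowers the violin string's frequency.
The beat rate rose, so the adjustment moved the violin string further from 837.1 Hz — it was already below the reference.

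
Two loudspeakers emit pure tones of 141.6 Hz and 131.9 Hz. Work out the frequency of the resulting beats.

9.7 Hz

f_beat = |f₁ − f₂|.
|141.6 − 131.9| = 9.7 Hz.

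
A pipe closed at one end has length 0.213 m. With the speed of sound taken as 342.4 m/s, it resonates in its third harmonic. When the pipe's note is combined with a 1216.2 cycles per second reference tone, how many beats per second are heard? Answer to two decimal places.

10.57 Hz

Closed pipe (odd harmonics): f_n = n·v/(4L) = 3·342.4/(4·0.213) = 1205.6338 Hz.
f_beat = |1205.6338 − 1216.2| = 10.57 Hz.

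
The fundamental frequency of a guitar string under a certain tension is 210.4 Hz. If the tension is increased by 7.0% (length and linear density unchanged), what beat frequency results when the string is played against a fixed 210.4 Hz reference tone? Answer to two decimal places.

7.24 Hz

For a string, f ∝ √T, so the new frequency is 210.4·√1.070 = 217.6395 Hz.
f_beat = |217.6395 − 210.4| = 7.24 Hz.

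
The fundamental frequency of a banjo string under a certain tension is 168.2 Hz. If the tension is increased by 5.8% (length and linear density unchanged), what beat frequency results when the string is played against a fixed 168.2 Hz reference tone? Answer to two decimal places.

For a string, f ∝ √T, so the new frequency is 168.2·√1.058 = 173.0091 Hz.
f_beat = |173.0091 − 168.2| = 4.81 Hz.

4.81 Hz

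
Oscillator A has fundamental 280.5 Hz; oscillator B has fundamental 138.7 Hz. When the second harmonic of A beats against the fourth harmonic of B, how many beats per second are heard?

Second harmonic of the first: 2·280.5 = 561.0 Hz.
Fourth harmonic of the second: 4·138.7 = 554.8 Hz.
f_beat = |561.0 − 554.8| = 6.2 Hz.

6.2 Hz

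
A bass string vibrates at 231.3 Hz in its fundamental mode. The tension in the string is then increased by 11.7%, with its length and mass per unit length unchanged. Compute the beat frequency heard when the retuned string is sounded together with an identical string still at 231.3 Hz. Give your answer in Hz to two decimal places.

For a string, f ∝ √T, so the new frequency is 231.3·√1.117 = 244.4569 Hz.
f_beat = |244.4569 − 231.3| = 13.16 Hz.

13.16 Hz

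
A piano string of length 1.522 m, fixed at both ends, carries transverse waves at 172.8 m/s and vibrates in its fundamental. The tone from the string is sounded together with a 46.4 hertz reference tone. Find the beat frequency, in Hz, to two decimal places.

10.37 Hz

For a string fixed at both ends, f_n = n·v/(2L) = 1·172.8/(2·1.522) = 56.7674 Hz.
f_beat = |56.7674 − 46.4| = 10.37 Hz.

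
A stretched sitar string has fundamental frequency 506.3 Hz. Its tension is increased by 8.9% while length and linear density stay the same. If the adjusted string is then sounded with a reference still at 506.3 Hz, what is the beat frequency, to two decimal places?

For a string, f ∝ √T, so the new frequency is 506.3·√1.089 = 528.3502 Hz.
f_beat = |528.3502 − 506.3| = 22.05 Hz.

22.05 Hz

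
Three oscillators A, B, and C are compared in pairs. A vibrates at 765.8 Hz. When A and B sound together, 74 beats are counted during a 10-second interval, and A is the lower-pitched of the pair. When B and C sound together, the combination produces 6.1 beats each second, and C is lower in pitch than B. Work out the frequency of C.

767.1 Hz

A–B: Beat frequency = 74/10 = 7.4 Hz.
B is above A, so f_B = 765.8 + 7.4 = 773.2 Hz.
C is below B, so f_C = 773.2 − 6.1 = 767.1 Hz.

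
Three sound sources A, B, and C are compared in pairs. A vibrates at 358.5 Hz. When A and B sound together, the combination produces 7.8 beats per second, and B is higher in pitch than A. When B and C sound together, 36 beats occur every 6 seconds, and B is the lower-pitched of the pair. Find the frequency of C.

372.3 Hz

B is above A, so f_B = 358.5 + 7.8 = 366.3 Hz.
B–C: Beat frequency = 36/6 = 6 Hz.
C is above B, so f_C = 366.3 + 6 = 372.3 Hz.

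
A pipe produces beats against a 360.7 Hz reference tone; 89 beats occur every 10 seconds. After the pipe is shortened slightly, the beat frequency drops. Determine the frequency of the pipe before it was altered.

351.8 Hz

Beat frequency = 89/10 = 8.9 Hz.
|f − 360.7| = 8.9, so the pipe was at either 351.8 Hz or 369.6 Hz.
A shorter pipe has a higher fundamental; the adjustment raises the pipe's frequency.
The beat rate fell, so the adjustment moved the pipe toward 360.7 Hz — it must have started below the reference.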